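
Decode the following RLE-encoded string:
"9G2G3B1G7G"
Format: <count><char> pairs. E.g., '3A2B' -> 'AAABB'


Expanding each <count><char> pair:
  9G -> 'GGGGGGGGG'
  2G -> 'GG'
  3B -> 'BBB'
  1G -> 'G'
  7G -> 'GGGGGGG'

Decoded = GGGGGGGGGGGBBBGGGGGGGG


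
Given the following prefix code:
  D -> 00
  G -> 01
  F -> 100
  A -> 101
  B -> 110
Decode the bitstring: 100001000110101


Decoding step by step:
Bits 100 -> F
Bits 00 -> D
Bits 100 -> F
Bits 01 -> G
Bits 101 -> A
Bits 01 -> G


Decoded message: FDFGAG


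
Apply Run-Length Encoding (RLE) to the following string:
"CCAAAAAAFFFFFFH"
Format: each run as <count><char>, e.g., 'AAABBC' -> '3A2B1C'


Scanning runs left to right:
  i=0: run of 'C' x 2 -> '2C'
  i=2: run of 'A' x 6 -> '6A'
  i=8: run of 'F' x 6 -> '6F'
  i=14: run of 'H' x 1 -> '1H'

RLE = 2C6A6F1H


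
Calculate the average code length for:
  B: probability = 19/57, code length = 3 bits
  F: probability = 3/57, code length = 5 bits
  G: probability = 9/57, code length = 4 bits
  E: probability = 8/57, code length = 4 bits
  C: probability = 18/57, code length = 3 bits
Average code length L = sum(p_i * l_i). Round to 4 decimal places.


Weighted contributions p_i * l_i:
  B: (19/57) * 3 = 57/57
  F: (3/57) * 5 = 15/57
  G: (9/57) * 4 = 36/57
  E: (8/57) * 4 = 32/57
  C: (18/57) * 3 = 54/57
Sum = (57 + 15 + 36 + 32 + 54)/57 = 194/57

L = 194/57 = 3.4035 bits/symbol


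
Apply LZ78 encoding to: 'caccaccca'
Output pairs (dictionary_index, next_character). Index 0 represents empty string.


LZ78 encoding steps:
Dictionary: {0: ''}
Step 1: w='' (idx 0), next='c' -> output (0, 'c'), add 'c' as idx 1
Step 2: w='' (idx 0), next='a' -> output (0, 'a'), add 'a' as idx 2
Step 3: w='c' (idx 1), next='c' -> output (1, 'c'), add 'cc' as idx 3
Step 4: w='a' (idx 2), next='c' -> output (2, 'c'), add 'ac' as idx 4
Step 5: w='cc' (idx 3), next='a' -> output (3, 'a'), add 'cca' as idx 5


Encoded: [(0, 'c'), (0, 'a'), (1, 'c'), (2, 'c'), (3, 'a')]


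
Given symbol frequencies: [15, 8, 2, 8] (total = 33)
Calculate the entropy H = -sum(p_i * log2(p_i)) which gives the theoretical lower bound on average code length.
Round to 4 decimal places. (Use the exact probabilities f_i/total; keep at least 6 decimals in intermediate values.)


Per-symbol terms -p_i * log2(p_i) with p_i = f_i/33:
  p = 15/33 = 0.454545: log2(p) = -1.137504, -p*log2(p) = 0.517047
  p = 8/33 = 0.242424: log2(p) = -2.044394, -p*log2(p) = 0.495611
  p = 2/33 = 0.060606: log2(p) = -4.044394, -p*log2(p) = 0.245115
  p = 8/33 = 0.242424: log2(p) = -2.044394, -p*log2(p) = 0.495611
H = 0.517047 + 0.495611 + 0.245115 + 0.495611 = 1.753384

H = 1.7534 bits/symbol


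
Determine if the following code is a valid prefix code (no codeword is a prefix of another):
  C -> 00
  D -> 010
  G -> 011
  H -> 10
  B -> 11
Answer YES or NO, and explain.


Checking each pair (does one codeword prefix another?):
  C='00' vs D='010': no prefix
  C='00' vs G='011': no prefix
  C='00' vs H='10': no prefix
  C='00' vs B='11': no prefix
  D='010' vs C='00': no prefix
  D='010' vs G='011': no prefix
  D='010' vs H='10': no prefix
  D='010' vs B='11': no prefix
  G='011' vs C='00': no prefix
  G='011' vs D='010': no prefix
  G='011' vs H='10': no prefix
  G='011' vs B='11': no prefix
  H='10' vs C='00': no prefix
  H='10' vs D='010': no prefix
  H='10' vs G='011': no prefix
  H='10' vs B='11': no prefix
  B='11' vs C='00': no prefix
  B='11' vs D='010': no prefix
  B='11' vs G='011': no prefix
  B='11' vs H='10': no prefix
No violation found over all pairs.

YES -- this is a valid prefix code. No codeword is a prefix of any other codeword.


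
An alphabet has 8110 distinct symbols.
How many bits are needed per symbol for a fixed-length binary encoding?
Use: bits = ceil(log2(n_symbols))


log2(8110) = 12.9855
Bracket: 2^12 = 4096 < 8110 <= 2^13 = 8192
So ceil(log2(8110)) = 13

bits = ceil(log2(8110)) = ceil(12.9855) = 13 bits


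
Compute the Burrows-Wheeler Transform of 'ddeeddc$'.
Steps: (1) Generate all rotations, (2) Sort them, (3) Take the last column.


Rotations (sorted):
  0: $ddeeddc -> last char: c
  1: c$ddeedd -> last char: d
  2: dc$ddeed -> last char: d
  3: ddc$ddee -> last char: e
  4: ddeeddc$ -> last char: $
  5: deeddc$d -> last char: d
  6: eddc$dde -> last char: e
  7: eeddc$dd -> last char: d


BWT = cdde$ded


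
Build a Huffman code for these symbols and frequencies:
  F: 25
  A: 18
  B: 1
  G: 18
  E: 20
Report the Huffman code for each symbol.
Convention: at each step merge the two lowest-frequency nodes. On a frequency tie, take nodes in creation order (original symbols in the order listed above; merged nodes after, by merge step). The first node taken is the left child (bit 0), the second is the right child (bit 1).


Huffman tree construction:
Step 1: Merge B(1) + A(18) = 19
Step 2: Merge G(18) + (B+A)(19) = 37
Step 3: Merge E(20) + F(25) = 45
Step 4: Merge (G+(B+A))(37) + (E+F)(45) = 82
Read each symbol's code off the tree from the root (left child = 0, right child = 1).

Codes:
  F: 11 (length 2)
  A: 011 (length 3)
  B: 010 (length 3)
  G: 00 (length 2)
  E: 10 (length 2)
Average code length: 183/82 = 2.2317 bits/symbol


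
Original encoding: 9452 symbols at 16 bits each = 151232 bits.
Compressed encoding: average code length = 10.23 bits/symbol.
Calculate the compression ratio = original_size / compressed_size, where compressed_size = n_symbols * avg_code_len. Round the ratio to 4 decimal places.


original_size = n_symbols * orig_bits = 9452 * 16 = 151232 bits
compressed_size = n_symbols * avg_code_len = 9452 * 10.23 = 96693.96 bits
ratio = original_size / compressed_size = 151232 / 96693.96 = 1.564

Compression ratio = 1.564


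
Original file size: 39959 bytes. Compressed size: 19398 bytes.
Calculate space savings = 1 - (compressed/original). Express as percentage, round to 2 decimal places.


ratio = compressed/original = 19398/39959 = 0.485448
savings = 1 - ratio = 1 - 0.485448 = 0.514552
as a percentage: 0.514552 * 100 = 51.46%

Space savings = 1 - 19398/39959 = 51.46%


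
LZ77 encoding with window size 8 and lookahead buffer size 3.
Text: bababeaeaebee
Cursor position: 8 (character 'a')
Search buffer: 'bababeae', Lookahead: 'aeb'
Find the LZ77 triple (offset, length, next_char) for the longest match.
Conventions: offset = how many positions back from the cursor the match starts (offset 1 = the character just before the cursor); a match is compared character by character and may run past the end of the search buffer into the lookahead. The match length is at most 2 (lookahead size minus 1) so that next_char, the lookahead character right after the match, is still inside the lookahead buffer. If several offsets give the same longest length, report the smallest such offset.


Try each offset into the search buffer:
  offset=1 (pos 7, char 'e'): match length 0
  offset=2 (pos 6, char 'a'): match length 2
  offset=3 (pos 5, char 'e'): match length 0
  offset=4 (pos 4, char 'b'): match length 0
  offset=5 (pos 3, char 'a'): match length 1
  offset=6 (pos 2, char 'b'): match length 0
  offset=7 (pos 1, char 'a'): match length 1
  offset=8 (pos 0, char 'b'): match length 0
Longest match has length 2 at offset 2.
next_char = character at position 8 + 2 = 10 -> 'b'

Best match: offset=2, length=2 (matching 'ae' starting at position 6)
LZ77 triple: (2, 2, 'b')


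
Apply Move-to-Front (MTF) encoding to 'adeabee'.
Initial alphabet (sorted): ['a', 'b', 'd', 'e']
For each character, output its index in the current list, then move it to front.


MTF encoding:
'a': index 0 in ['a', 'b', 'd', 'e'] -> ['a', 'b', 'd', 'e']
'd': index 2 in ['a', 'b', 'd', 'e'] -> ['d', 'a', 'b', 'e']
'e': index 3 in ['d', 'a', 'b', 'e'] -> ['e', 'd', 'a', 'b']
'a': index 2 in ['e', 'd', 'a', 'b'] -> ['a', 'e', 'd', 'b']
'b': index 3 in ['a', 'e', 'd', 'b'] -> ['b', 'a', 'e', 'd']
'e': index 2 in ['b', 'a', 'e', 'd'] -> ['e', 'b', 'a', 'd']
'e': index 0 in ['e', 'b', 'a', 'd'] -> ['e', 'b', 'a', 'd']


Output: [0, 2, 3, 2, 3, 2, 0]


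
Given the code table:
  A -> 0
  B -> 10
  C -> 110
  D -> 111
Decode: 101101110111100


Decoding:
10 -> B
110 -> C
111 -> D
0 -> A
111 -> D
10 -> B
0 -> A


Result: BCDADBA


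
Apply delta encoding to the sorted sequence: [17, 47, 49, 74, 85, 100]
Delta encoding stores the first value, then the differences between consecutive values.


First value: 17
Deltas:
  47 - 17 = 30
  49 - 47 = 2
  74 - 49 = 25
  85 - 74 = 11
  100 - 85 = 15


Delta encoded: [17, 30, 2, 25, 11, 15]


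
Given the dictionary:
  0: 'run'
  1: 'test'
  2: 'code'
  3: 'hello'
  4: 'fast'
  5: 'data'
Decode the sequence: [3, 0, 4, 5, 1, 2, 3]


Look up each index in the dictionary:
  3 -> 'hello'
  0 -> 'run'
  4 -> 'fast'
  5 -> 'data'
  1 -> 'test'
  2 -> 'code'
  3 -> 'hello'

Decoded: "hello run fast data test code hello"


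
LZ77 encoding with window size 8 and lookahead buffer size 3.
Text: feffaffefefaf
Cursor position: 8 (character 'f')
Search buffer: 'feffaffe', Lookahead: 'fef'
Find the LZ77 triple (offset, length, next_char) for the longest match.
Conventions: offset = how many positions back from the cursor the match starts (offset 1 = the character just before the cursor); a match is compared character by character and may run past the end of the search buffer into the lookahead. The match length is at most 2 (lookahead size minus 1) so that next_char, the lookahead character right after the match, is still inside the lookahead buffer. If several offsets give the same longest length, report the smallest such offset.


Try each offset into the search buffer:
  offset=1 (pos 7, char 'e'): match length 0
  offset=2 (pos 6, char 'f'): match length 2
  offset=3 (pos 5, char 'f'): match length 1
  offset=4 (pos 4, char 'a'): match length 0
  offset=5 (pos 3, char 'f'): match length 1
  offset=6 (pos 2, char 'f'): match length 1
  offset=7 (pos 1, char 'e'): match length 0
  offset=8 (pos 0, char 'f'): match length 2
Longest match has length 2, found at offsets 2, 8; take the smallest, offset 2.
next_char = character at position 8 + 2 = 10 -> 'f'

Best match: offset=2, length=2 (matching 'fe' starting at position 6)
LZ77 triple: (2, 2, 'f')


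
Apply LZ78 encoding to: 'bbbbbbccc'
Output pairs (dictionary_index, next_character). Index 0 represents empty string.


LZ78 encoding steps:
Dictionary: {0: ''}
Step 1: w='' (idx 0), next='b' -> output (0, 'b'), add 'b' as idx 1
Step 2: w='b' (idx 1), next='b' -> output (1, 'b'), add 'bb' as idx 2
Step 3: w='bb' (idx 2), next='b' -> output (2, 'b'), add 'bbb' as idx 3
Step 4: w='' (idx 0), next='c' -> output (0, 'c'), add 'c' as idx 4
Step 5: w='c' (idx 4), next='c' -> output (4, 'c'), add 'cc' as idx 5


Encoded: [(0, 'b'), (1, 'b'), (2, 'b'), (0, 'c'), (4, 'c')]


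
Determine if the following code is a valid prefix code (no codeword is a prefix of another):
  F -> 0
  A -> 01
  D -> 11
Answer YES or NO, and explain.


Checking each pair (does one codeword prefix another?):
  F='0' vs A='01': prefix -- VIOLATION

NO -- this is NOT a valid prefix code. F (0) is a prefix of A (01).


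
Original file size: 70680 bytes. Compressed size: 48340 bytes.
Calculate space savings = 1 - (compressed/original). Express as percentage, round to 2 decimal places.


ratio = compressed/original = 48340/70680 = 0.683928
savings = 1 - ratio = 1 - 0.683928 = 0.316072
as a percentage: 0.316072 * 100 = 31.61%

Space savings = 1 - 48340/70680 = 31.61%


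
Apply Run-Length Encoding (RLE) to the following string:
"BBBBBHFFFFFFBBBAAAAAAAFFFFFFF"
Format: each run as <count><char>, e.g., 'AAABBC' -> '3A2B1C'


Scanning runs left to right:
  i=0: run of 'B' x 5 -> '5B'
  i=5: run of 'H' x 1 -> '1H'
  i=6: run of 'F' x 6 -> '6F'
  i=12: run of 'B' x 3 -> '3B'
  i=15: run of 'A' x 7 -> '7A'
  i=22: run of 'F' x 7 -> '7F'

RLE = 5B1H6F3B7A7F


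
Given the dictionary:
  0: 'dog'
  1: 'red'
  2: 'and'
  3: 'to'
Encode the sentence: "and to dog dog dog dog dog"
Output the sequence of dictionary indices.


Look up each word in the dictionary:
  'and' -> 2
  'to' -> 3
  'dog' -> 0
  'dog' -> 0
  'dog' -> 0
  'dog' -> 0
  'dog' -> 0

Encoded: [2, 3, 0, 0, 0, 0, 0]


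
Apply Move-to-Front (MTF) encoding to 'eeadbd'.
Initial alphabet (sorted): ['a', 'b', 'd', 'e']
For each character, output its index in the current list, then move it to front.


MTF encoding:
'e': index 3 in ['a', 'b', 'd', 'e'] -> ['e', 'a', 'b', 'd']
'e': index 0 in ['e', 'a', 'b', 'd'] -> ['e', 'a', 'b', 'd']
'a': index 1 in ['e', 'a', 'b', 'd'] -> ['a', 'e', 'b', 'd']
'd': index 3 in ['a', 'e', 'b', 'd'] -> ['d', 'a', 'e', 'b']
'b': index 3 in ['d', 'a', 'e', 'b'] -> ['b', 'd', 'a', 'e']
'd': index 1 in ['b', 'd', 'a', 'e'] -> ['d', 'b', 'a', 'e']


Output: [3, 0, 1, 3, 3, 1]


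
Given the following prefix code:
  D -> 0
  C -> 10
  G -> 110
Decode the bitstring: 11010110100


Decoding step by step:
Bits 110 -> G
Bits 10 -> C
Bits 110 -> G
Bits 10 -> C
Bits 0 -> D


Decoded message: GCGCD


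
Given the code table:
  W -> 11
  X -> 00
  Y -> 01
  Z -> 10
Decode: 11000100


Decoding:
11 -> W
00 -> X
01 -> Y
00 -> X


Result: WXYX


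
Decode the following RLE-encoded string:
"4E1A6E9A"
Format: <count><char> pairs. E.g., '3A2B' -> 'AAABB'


Expanding each <count><char> pair:
  4E -> 'EEEE'
  1A -> 'A'
  6E -> 'EEEEEE'
  9A -> 'AAAAAAAAA'

Decoded = EEEEAEEEEEEAAAAAAAAA


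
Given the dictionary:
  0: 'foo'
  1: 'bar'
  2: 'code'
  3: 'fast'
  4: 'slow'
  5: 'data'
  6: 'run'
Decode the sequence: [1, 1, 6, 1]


Look up each index in the dictionary:
  1 -> 'bar'
  1 -> 'bar'
  6 -> 'run'
  1 -> 'bar'

Decoded: "bar bar run bar"


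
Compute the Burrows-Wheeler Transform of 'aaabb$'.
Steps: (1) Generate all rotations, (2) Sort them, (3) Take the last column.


Rotations (sorted):
  0: $aaabb -> last char: b
  1: aaabb$ -> last char: $
  2: aabb$a -> last char: a
  3: abb$aa -> last char: a
  4: b$aaab -> last char: b
  5: bb$aaa -> last char: a


BWT = b$aaba


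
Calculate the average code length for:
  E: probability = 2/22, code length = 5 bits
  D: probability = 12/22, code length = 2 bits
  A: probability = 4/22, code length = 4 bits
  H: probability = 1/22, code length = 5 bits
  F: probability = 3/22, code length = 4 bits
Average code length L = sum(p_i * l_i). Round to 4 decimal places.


Weighted contributions p_i * l_i:
  E: (2/22) * 5 = 10/22
  D: (12/22) * 2 = 24/22
  A: (4/22) * 4 = 16/22
  H: (1/22) * 5 = 5/22
  F: (3/22) * 4 = 12/22
Sum = (10 + 24 + 16 + 5 + 12)/22 = 67/22

L = 67/22 = 3.0455 bits/symbol


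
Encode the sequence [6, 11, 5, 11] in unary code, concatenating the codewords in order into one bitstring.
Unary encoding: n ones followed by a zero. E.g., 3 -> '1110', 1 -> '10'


Encode each number as n ones followed by a terminating 0:
  6 -> 1111110 (7 bits)
  11 -> 111111111110 (12 bits)
  5 -> 111110 (6 bits)
  11 -> 111111111110 (12 bits)
Total length = 7 + 12 + 6 + 12 = 37 bits.

Unary([6, 11, 5, 11]) = 1111110111111111110111110111111111110 (37 bits)


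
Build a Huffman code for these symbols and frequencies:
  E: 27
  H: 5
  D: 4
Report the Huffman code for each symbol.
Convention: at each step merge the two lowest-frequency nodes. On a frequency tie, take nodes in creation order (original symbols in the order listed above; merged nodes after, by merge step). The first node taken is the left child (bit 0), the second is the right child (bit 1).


Huffman tree construction:
Step 1: Merge D(4) + H(5) = 9
Step 2: Merge (D+H)(9) + E(27) = 36
Read each symbol's code off the tree from the root (left child = 0, right child = 1).

Codes:
  E: 1 (length 1)
  H: 01 (length 2)
  D: 00 (length 2)
Average code length: 45/36 = 1.2500 bits/symbol


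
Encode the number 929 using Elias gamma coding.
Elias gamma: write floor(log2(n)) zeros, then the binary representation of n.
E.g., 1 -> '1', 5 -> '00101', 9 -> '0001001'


num_bits = floor(log2(929)) + 1 = 10
leading_zeros = num_bits - 1 = 9
binary(929) = 1110100001

Elias gamma(929) = '000000000' + '1110100001' = 0000000001110100001 (19 bits)


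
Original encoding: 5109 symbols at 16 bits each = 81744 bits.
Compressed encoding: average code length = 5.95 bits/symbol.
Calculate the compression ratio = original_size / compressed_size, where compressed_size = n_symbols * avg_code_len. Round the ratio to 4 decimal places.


original_size = n_symbols * orig_bits = 5109 * 16 = 81744 bits
compressed_size = n_symbols * avg_code_len = 5109 * 5.95 = 30398.55 bits
ratio = original_size / compressed_size = 81744 / 30398.55 = 2.6891

Compression ratio = 2.6891


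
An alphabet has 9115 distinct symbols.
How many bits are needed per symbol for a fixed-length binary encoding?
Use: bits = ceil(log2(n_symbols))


log2(9115) = 13.154
Bracket: 2^13 = 8192 < 9115 <= 2^14 = 16384
So ceil(log2(9115)) = 14

bits = ceil(log2(9115)) = ceil(13.154) = 14 bits


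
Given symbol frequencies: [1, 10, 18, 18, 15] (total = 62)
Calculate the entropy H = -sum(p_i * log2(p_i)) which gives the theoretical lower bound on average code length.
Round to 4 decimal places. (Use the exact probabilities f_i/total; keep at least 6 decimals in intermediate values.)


Per-symbol terms -p_i * log2(p_i) with p_i = f_i/62:
  p = 1/62 = 0.016129: log2(p) = -5.954196, -p*log2(p) = 0.096035
  p = 10/62 = 0.161290: log2(p) = -2.632268, -p*log2(p) = 0.424559
  p = 18/62 = 0.290323: log2(p) = -1.784271, -p*log2(p) = 0.518014
  p = 18/62 = 0.290323: log2(p) = -1.784271, -p*log2(p) = 0.518014
  p = 15/62 = 0.241935: log2(p) = -2.047306, -p*log2(p) = 0.495316
H = 0.096035 + 0.424559 + 0.518014 + 0.518014 + 0.495316 = 2.051938

H = 2.0519 bits/symbol


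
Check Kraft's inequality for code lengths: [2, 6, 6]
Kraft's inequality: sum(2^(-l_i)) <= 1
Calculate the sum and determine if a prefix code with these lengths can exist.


Sum = 2^(-2) + 2^(-6) + 2^(-6)
    = 0.25 + 0.015625 + 0.015625
    = 18/64 = 0.28125
Since 0.28125 <= 1, Kraft's inequality IS satisfied.
A prefix code with these lengths CAN exist.

Kraft sum = 0.28125. Satisfied.


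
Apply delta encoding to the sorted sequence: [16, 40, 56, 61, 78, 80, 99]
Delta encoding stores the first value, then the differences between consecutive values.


First value: 16
Deltas:
  40 - 16 = 24
  56 - 40 = 16
  61 - 56 = 5
  78 - 61 = 17
  80 - 78 = 2
  99 - 80 = 19


Delta encoded: [16, 24, 16, 5, 17, 2, 19]


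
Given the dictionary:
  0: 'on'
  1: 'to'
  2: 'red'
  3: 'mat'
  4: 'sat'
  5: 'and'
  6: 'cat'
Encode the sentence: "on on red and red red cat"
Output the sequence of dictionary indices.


Look up each word in the dictionary:
  'on' -> 0
  'on' -> 0
  'red' -> 2
  'and' -> 5
  'red' -> 2
  'red' -> 2
  'cat' -> 6

Encoded: [0, 0, 2, 5, 2, 2, 6]


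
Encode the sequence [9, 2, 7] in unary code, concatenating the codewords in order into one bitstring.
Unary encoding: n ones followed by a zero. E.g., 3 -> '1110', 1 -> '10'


Encode each number as n ones followed by a terminating 0:
  9 -> 1111111110 (10 bits)
  2 -> 110 (3 bits)
  7 -> 11111110 (8 bits)
Total length = 10 + 3 + 8 = 21 bits.

Unary([9, 2, 7]) = 111111111011011111110 (21 bits)


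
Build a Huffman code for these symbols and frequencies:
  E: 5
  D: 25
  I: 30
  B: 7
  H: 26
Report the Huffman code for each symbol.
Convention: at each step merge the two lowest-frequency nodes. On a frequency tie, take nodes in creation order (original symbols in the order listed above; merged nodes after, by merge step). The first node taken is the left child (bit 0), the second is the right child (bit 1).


Huffman tree construction:
Step 1: Merge E(5) + B(7) = 12
Step 2: Merge (E+B)(12) + D(25) = 37
Step 3: Merge H(26) + I(30) = 56
Step 4: Merge ((E+B)+D)(37) + (H+I)(56) = 93
Read each symbol's code off the tree from the root (left child = 0, right child = 1).

Codes:
  E: 000 (length 3)
  D: 01 (length 2)
  I: 11 (length 2)
  B: 001 (length 3)
  H: 10 (length 2)
Average code length: 198/93 = 2.1290 bits/symbol


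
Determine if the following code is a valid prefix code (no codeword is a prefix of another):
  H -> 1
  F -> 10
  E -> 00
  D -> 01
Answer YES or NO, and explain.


Checking each pair (does one codeword prefix another?):
  H='1' vs F='10': prefix -- VIOLATION

NO -- this is NOT a valid prefix code. H (1) is a prefix of F (10).


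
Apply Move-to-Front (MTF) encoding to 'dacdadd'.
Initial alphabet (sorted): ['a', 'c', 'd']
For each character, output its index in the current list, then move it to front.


MTF encoding:
'd': index 2 in ['a', 'c', 'd'] -> ['d', 'a', 'c']
'a': index 1 in ['d', 'a', 'c'] -> ['a', 'd', 'c']
'c': index 2 in ['a', 'd', 'c'] -> ['c', 'a', 'd']
'd': index 2 in ['c', 'a', 'd'] -> ['d', 'c', 'a']
'a': index 2 in ['d', 'c', 'a'] -> ['a', 'd', 'c']
'd': index 1 in ['a', 'd', 'c'] -> ['d', 'a', 'c']
'd': index 0 in ['d', 'a', 'c'] -> ['d', 'a', 'c']


Output: [2, 1, 2, 2, 2, 1, 0]


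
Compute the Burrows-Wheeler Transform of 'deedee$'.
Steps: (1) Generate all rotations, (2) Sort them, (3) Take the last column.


Rotations (sorted):
  0: $deedee -> last char: e
  1: dee$dee -> last char: e
  2: deedee$ -> last char: $
  3: e$deede -> last char: e
  4: edee$de -> last char: e
  5: ee$deed -> last char: d
  6: eedee$d -> last char: d


BWT = ee$eedd


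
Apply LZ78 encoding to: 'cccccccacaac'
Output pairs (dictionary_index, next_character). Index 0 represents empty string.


LZ78 encoding steps:
Dictionary: {0: ''}
Step 1: w='' (idx 0), next='c' -> output (0, 'c'), add 'c' as idx 1
Step 2: w='c' (idx 1), next='c' -> output (1, 'c'), add 'cc' as idx 2
Step 3: w='cc' (idx 2), next='c' -> output (2, 'c'), add 'ccc' as idx 3
Step 4: w='c' (idx 1), next='a' -> output (1, 'a'), add 'ca' as idx 4
Step 5: w='ca' (idx 4), next='a' -> output (4, 'a'), add 'caa' as idx 5
Step 6: w='c' (idx 1), end of input -> output (1, '')


Encoded: [(0, 'c'), (1, 'c'), (2, 'c'), (1, 'a'), (4, 'a'), (1, '')]


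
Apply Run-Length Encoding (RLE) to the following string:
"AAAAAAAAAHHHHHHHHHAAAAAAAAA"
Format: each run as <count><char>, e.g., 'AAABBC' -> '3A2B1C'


Scanning runs left to right:
  i=0: run of 'A' x 9 -> '9A'
  i=9: run of 'H' x 9 -> '9H'
  i=18: run of 'A' x 9 -> '9A'

RLE = 9A9H9A


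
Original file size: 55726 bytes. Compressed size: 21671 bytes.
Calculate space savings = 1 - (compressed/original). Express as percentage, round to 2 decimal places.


ratio = compressed/original = 21671/55726 = 0.388885
savings = 1 - ratio = 1 - 0.388885 = 0.611115
as a percentage: 0.611115 * 100 = 61.11%

Space savings = 1 - 21671/55726 = 61.11%


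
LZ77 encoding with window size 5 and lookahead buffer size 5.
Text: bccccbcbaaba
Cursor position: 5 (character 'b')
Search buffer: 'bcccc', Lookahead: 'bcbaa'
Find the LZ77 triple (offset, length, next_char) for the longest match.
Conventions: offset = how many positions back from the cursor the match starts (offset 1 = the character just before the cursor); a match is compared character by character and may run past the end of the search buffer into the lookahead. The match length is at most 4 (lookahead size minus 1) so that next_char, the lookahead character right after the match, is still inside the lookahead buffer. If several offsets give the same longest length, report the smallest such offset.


Try each offset into the search buffer:
  offset=1 (pos 4, char 'c'): match length 0
  offset=2 (pos 3, char 'c'): match length 0
  offset=3 (pos 2, char 'c'): match length 0
  offset=4 (pos 1, char 'c'): match length 0
  offset=5 (pos 0, char 'b'): match length 2
Longest match has length 2 at offset 5.
next_char = character at position 5 + 2 = 7 -> 'b'

Best match: offset=5, length=2 (matching 'bc' starting at position 0)
LZ77 triple: (5, 2, 'b')


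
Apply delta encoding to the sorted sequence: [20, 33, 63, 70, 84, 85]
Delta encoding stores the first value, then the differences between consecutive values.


First value: 20
Deltas:
  33 - 20 = 13
  63 - 33 = 30
  70 - 63 = 7
  84 - 70 = 14
  85 - 84 = 1


Delta encoded: [20, 13, 30, 7, 14, 1]


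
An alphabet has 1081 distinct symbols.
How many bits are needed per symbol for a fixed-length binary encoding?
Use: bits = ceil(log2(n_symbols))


log2(1081) = 10.0782
Bracket: 2^10 = 1024 < 1081 <= 2^11 = 2048
So ceil(log2(1081)) = 11

bits = ceil(log2(1081)) = ceil(10.0782) = 11 bits


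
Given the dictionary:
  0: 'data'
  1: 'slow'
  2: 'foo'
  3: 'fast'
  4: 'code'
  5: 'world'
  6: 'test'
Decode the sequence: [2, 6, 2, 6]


Look up each index in the dictionary:
  2 -> 'foo'
  6 -> 'test'
  2 -> 'foo'
  6 -> 'test'

Decoded: "foo test foo test"


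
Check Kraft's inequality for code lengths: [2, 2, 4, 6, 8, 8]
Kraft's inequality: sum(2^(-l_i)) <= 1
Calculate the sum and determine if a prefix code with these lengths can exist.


Sum = 2^(-2) + 2^(-2) + 2^(-4) + 2^(-6) + 2^(-8) + 2^(-8)
    = 0.25 + 0.25 + 0.0625 + 0.015625 + 0.00390625 + 0.00390625
    = 150/256 = 0.5859375
Since 0.5859375 <= 1, Kraft's inequality IS satisfied.
A prefix code with these lengths CAN exist.

Kraft sum = 0.5859375. Satisfied.


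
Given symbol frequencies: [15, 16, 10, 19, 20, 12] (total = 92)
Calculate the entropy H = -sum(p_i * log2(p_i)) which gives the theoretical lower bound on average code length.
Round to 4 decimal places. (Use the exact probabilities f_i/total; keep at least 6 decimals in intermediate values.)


Per-symbol terms -p_i * log2(p_i) with p_i = f_i/92:
  p = 15/92 = 0.163043: log2(p) = -2.616671, -p*log2(p) = 0.426631
  p = 16/92 = 0.173913: log2(p) = -2.523562, -p*log2(p) = 0.438880
  p = 10/92 = 0.108696: log2(p) = -3.201634, -p*log2(p) = 0.348004
  p = 19/92 = 0.206522: log2(p) = -2.275634, -p*log2(p) = 0.469968
  p = 20/92 = 0.217391: log2(p) = -2.201634, -p*log2(p) = 0.478616
  p = 12/92 = 0.130435: log2(p) = -2.938599, -p*log2(p) = 0.383296
H = 0.426631 + 0.438880 + 0.348004 + 0.469968 + 0.478616 + 0.383296 = 2.545395

H = 2.5454 bits/symbol


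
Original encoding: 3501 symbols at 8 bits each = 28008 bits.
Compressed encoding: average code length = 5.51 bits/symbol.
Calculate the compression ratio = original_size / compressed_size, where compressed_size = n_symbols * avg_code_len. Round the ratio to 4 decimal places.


original_size = n_symbols * orig_bits = 3501 * 8 = 28008 bits
compressed_size = n_symbols * avg_code_len = 3501 * 5.51 = 19290.51 bits
ratio = original_size / compressed_size = 28008 / 19290.51 = 1.4519

Compression ratio = 1.4519


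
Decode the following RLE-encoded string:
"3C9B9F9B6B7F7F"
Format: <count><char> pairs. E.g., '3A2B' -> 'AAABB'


Expanding each <count><char> pair:
  3C -> 'CCC'
  9B -> 'BBBBBBBBB'
  9F -> 'FFFFFFFFF'
  9B -> 'BBBBBBBBB'
  6B -> 'BBBBBB'
  7F -> 'FFFFFFF'
  7F -> 'FFFFFFF'

Decoded = CCCBBBBBBBBBFFFFFFFFFBBBBBBBBBBBBBBBFFFFFFFFFFFFFF


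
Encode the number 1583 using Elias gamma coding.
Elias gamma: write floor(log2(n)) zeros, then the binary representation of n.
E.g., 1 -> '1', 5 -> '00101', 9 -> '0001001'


num_bits = floor(log2(1583)) + 1 = 11
leading_zeros = num_bits - 1 = 10
binary(1583) = 11000101111

Elias gamma(1583) = '0000000000' + '11000101111' = 000000000011000101111 (21 bits)


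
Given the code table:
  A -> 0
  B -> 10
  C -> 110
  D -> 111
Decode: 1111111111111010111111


Decoding:
111 -> D
111 -> D
111 -> D
111 -> D
10 -> B
10 -> B
111 -> D
111 -> D


Result: DDDDBBDD


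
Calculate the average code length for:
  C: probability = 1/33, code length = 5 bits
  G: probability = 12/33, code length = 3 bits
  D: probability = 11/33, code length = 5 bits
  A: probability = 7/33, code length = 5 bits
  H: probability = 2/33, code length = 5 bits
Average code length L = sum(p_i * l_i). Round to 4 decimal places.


Weighted contributions p_i * l_i:
  C: (1/33) * 5 = 5/33
  G: (12/33) * 3 = 36/33
  D: (11/33) * 5 = 55/33
  A: (7/33) * 5 = 35/33
  H: (2/33) * 5 = 10/33
Sum = (5 + 36 + 55 + 35 + 10)/33 = 141/33

L = 141/33 = 4.2727 bits/symbol


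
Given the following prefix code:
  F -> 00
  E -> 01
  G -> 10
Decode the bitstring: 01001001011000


Decoding step by step:
Bits 01 -> E
Bits 00 -> F
Bits 10 -> G
Bits 01 -> E
Bits 01 -> E
Bits 10 -> G
Bits 00 -> F


Decoded message: EFGEEGF


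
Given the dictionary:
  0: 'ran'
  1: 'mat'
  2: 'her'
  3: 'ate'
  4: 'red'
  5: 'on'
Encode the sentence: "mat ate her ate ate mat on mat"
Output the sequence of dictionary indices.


Look up each word in the dictionary:
  'mat' -> 1
  'ate' -> 3
  'her' -> 2
  'ate' -> 3
  'ate' -> 3
  'mat' -> 1
  'on' -> 5
  'mat' -> 1

Encoded: [1, 3, 2, 3, 3, 1, 5, 1]


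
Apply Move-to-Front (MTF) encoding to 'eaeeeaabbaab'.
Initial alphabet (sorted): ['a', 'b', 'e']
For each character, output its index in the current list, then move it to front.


MTF encoding:
'e': index 2 in ['a', 'b', 'e'] -> ['e', 'a', 'b']
'a': index 1 in ['e', 'a', 'b'] -> ['a', 'e', 'b']
'e': index 1 in ['a', 'e', 'b'] -> ['e', 'a', 'b']
'e': index 0 in ['e', 'a', 'b'] -> ['e', 'a', 'b']
'e': index 0 in ['e', 'a', 'b'] -> ['e', 'a', 'b']
'a': index 1 in ['e', 'a', 'b'] -> ['a', 'e', 'b']
'a': index 0 in ['a', 'e', 'b'] -> ['a', 'e', 'b']
'b': index 2 in ['a', 'e', 'b'] -> ['b', 'a', 'e']
'b': index 0 in ['b', 'a', 'e'] -> ['b', 'a', 'e']
'a': index 1 in ['b', 'a', 'e'] -> ['a', 'b', 'e']
'a': index 0 in ['a', 'b', 'e'] -> ['a', 'b', 'e']
'b': index 1 in ['a', 'b', 'e'] -> ['b', 'a', 'e']


Output: [2, 1, 1, 0, 0, 1, 0, 2, 0, 1, 0, 1]


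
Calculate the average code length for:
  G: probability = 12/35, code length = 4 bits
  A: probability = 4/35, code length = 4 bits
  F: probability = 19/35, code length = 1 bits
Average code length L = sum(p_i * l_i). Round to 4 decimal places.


Weighted contributions p_i * l_i:
  G: (12/35) * 4 = 48/35
  A: (4/35) * 4 = 16/35
  F: (19/35) * 1 = 19/35
Sum = (48 + 16 + 19)/35 = 83/35

L = 83/35 = 2.3714 bits/symbol


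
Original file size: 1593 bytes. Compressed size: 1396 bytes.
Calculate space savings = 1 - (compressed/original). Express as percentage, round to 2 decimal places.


ratio = compressed/original = 1396/1593 = 0.876334
savings = 1 - ratio = 1 - 0.876334 = 0.123666
as a percentage: 0.123666 * 100 = 12.37%

Space savings = 1 - 1396/1593 = 12.37%


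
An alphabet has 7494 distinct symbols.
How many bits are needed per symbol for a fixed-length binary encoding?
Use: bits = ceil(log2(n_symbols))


log2(7494) = 12.8715
Bracket: 2^12 = 4096 < 7494 <= 2^13 = 8192
So ceil(log2(7494)) = 13

bits = ceil(log2(7494)) = ceil(12.8715) = 13 bits


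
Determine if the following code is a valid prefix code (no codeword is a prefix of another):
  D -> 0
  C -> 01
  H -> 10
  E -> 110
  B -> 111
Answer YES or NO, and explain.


Checking each pair (does one codeword prefix another?):
  D='0' vs C='01': prefix -- VIOLATION

NO -- this is NOT a valid prefix code. D (0) is a prefix of C (01).


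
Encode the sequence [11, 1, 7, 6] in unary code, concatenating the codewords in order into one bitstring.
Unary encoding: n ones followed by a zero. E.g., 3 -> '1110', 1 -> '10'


Encode each number as n ones followed by a terminating 0:
  11 -> 111111111110 (12 bits)
  1 -> 10 (2 bits)
  7 -> 11111110 (8 bits)
  6 -> 1111110 (7 bits)
Total length = 12 + 2 + 8 + 7 = 29 bits.

Unary([11, 1, 7, 6]) = 11111111111010111111101111110 (29 bits)


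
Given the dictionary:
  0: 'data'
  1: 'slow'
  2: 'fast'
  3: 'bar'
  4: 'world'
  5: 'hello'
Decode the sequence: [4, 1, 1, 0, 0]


Look up each index in the dictionary:
  4 -> 'world'
  1 -> 'slow'
  1 -> 'slow'
  0 -> 'data'
  0 -> 'data'

Decoded: "world slow slow data data"


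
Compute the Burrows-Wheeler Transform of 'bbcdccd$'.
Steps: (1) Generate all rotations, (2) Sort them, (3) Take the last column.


Rotations (sorted):
  0: $bbcdccd -> last char: d
  1: bbcdccd$ -> last char: $
  2: bcdccd$b -> last char: b
  3: ccd$bbcd -> last char: d
  4: cd$bbcdc -> last char: c
  5: cdccd$bb -> last char: b
  6: d$bbcdcc -> last char: c
  7: dccd$bbc -> last char: c


BWT = d$bdcbcc


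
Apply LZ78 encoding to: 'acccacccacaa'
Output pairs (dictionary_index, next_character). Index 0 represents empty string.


LZ78 encoding steps:
Dictionary: {0: ''}
Step 1: w='' (idx 0), next='a' -> output (0, 'a'), add 'a' as idx 1
Step 2: w='' (idx 0), next='c' -> output (0, 'c'), add 'c' as idx 2
Step 3: w='c' (idx 2), next='c' -> output (2, 'c'), add 'cc' as idx 3
Step 4: w='a' (idx 1), next='c' -> output (1, 'c'), add 'ac' as idx 4
Step 5: w='cc' (idx 3), next='a' -> output (3, 'a'), add 'cca' as idx 5
Step 6: w='c' (idx 2), next='a' -> output (2, 'a'), add 'ca' as idx 6
Step 7: w='a' (idx 1), end of input -> output (1, '')


Encoded: [(0, 'a'), (0, 'c'), (2, 'c'), (1, 'c'), (3, 'a'), (2, 'a'), (1, '')]


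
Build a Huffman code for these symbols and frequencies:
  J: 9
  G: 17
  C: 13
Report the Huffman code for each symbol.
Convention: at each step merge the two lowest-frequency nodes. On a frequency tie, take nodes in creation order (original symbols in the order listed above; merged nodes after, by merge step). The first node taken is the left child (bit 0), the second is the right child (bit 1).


Huffman tree construction:
Step 1: Merge J(9) + C(13) = 22
Step 2: Merge G(17) + (J+C)(22) = 39
Read each symbol's code off the tree from the root (left child = 0, right child = 1).

Codes:
  J: 10 (length 2)
  G: 0 (length 1)
  C: 11 (length 2)
Average code length: 61/39 = 1.5641 bits/symbol


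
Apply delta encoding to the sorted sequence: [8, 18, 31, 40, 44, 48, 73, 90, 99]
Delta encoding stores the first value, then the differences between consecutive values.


First value: 8
Deltas:
  18 - 8 = 10
  31 - 18 = 13
  40 - 31 = 9
  44 - 40 = 4
  48 - 44 = 4
  73 - 48 = 25
  90 - 73 = 17
  99 - 90 = 9


Delta encoded: [8, 10, 13, 9, 4, 4, 25, 17, 9]


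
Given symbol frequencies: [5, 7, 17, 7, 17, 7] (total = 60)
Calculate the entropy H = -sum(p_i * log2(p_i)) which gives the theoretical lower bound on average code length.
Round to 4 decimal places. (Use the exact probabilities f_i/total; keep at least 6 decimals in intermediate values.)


Per-symbol terms -p_i * log2(p_i) with p_i = f_i/60:
  p = 5/60 = 0.083333: log2(p) = -3.584963, -p*log2(p) = 0.298747
  p = 7/60 = 0.116667: log2(p) = -3.099536, -p*log2(p) = 0.361612
  p = 17/60 = 0.283333: log2(p) = -1.819428, -p*log2(p) = 0.515505
  p = 7/60 = 0.116667: log2(p) = -3.099536, -p*log2(p) = 0.361612
  p = 17/60 = 0.283333: log2(p) = -1.819428, -p*log2(p) = 0.515505
  p = 7/60 = 0.116667: log2(p) = -3.099536, -p*log2(p) = 0.361612
H = 0.298747 + 0.361612 + 0.515505 + 0.361612 + 0.515505 + 0.361612 = 2.414593

H = 2.4146 bits/symbol


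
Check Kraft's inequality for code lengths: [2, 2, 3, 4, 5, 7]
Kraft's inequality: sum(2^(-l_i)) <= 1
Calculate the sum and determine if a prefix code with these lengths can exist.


Sum = 2^(-2) + 2^(-2) + 2^(-3) + 2^(-4) + 2^(-5) + 2^(-7)
    = 0.25 + 0.25 + 0.125 + 0.0625 + 0.03125 + 0.0078125
    = 93/128 = 0.7265625
Since 0.7265625 <= 1, Kraft's inequality IS satisfied.
A prefix code with these lengths CAN exist.

Kraft sum = 0.7265625. Satisfied.


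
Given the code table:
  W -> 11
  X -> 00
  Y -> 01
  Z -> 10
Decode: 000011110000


Decoding:
00 -> X
00 -> X
11 -> W
11 -> W
00 -> X
00 -> X


Result: XXWWXX


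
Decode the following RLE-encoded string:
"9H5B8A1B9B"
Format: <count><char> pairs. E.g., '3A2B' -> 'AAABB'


Expanding each <count><char> pair:
  9H -> 'HHHHHHHHH'
  5B -> 'BBBBB'
  8A -> 'AAAAAAAA'
  1B -> 'B'
  9B -> 'BBBBBBBBB'

Decoded = HHHHHHHHHBBBBBAAAAAAAABBBBBBBBBB


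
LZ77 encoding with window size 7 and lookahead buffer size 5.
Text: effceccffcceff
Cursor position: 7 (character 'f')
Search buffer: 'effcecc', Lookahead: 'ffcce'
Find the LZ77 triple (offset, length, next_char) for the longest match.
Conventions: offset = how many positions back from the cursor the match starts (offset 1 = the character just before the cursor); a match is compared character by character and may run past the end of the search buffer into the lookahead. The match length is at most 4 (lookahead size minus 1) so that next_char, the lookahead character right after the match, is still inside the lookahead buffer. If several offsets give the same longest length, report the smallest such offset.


Try each offset into the search buffer:
  offset=1 (pos 6, char 'c'): match length 0
  offset=2 (pos 5, char 'c'): match length 0
  offset=3 (pos 4, char 'e'): match length 0
  offset=4 (pos 3, char 'c'): match length 0
  offset=5 (pos 2, char 'f'): match length 1
  offset=6 (pos 1, char 'f'): match length 3
  offset=7 (pos 0, char 'e'): match length 0
Longest match has length 3 at offset 6.
next_char = character at position 7 + 3 = 10 -> 'c'

Best match: offset=6, length=3 (matching 'ffc' starting at position 1)
LZ77 triple: (6, 3, 'c')


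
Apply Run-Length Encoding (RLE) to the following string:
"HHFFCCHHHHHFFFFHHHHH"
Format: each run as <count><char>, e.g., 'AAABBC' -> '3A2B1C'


Scanning runs left to right:
  i=0: run of 'H' x 2 -> '2H'
  i=2: run of 'F' x 2 -> '2F'
  i=4: run of 'C' x 2 -> '2C'
  i=6: run of 'H' x 5 -> '5H'
  i=11: run of 'F' x 4 -> '4F'
  i=15: run of 'H' x 5 -> '5H'

RLE = 2H2F2C5H4F5H


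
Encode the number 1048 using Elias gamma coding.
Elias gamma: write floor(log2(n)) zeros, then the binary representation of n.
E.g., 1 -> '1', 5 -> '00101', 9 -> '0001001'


num_bits = floor(log2(1048)) + 1 = 11
leading_zeros = num_bits - 1 = 10
binary(1048) = 10000011000

Elias gamma(1048) = '0000000000' + '10000011000' = 000000000010000011000 (21 bits)


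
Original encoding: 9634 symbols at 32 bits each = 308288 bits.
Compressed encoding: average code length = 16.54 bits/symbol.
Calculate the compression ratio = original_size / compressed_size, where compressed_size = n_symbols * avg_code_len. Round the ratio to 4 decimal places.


original_size = n_symbols * orig_bits = 9634 * 32 = 308288 bits
compressed_size = n_symbols * avg_code_len = 9634 * 16.54 = 159346.36 bits
ratio = original_size / compressed_size = 308288 / 159346.36 = 1.9347

Compression ratio = 1.9347


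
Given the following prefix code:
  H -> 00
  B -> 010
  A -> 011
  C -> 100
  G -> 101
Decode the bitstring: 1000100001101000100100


Decoding step by step:
Bits 100 -> C
Bits 010 -> B
Bits 00 -> H
Bits 011 -> A
Bits 010 -> B
Bits 00 -> H
Bits 100 -> C
Bits 100 -> C


Decoded message: CBHABHCC


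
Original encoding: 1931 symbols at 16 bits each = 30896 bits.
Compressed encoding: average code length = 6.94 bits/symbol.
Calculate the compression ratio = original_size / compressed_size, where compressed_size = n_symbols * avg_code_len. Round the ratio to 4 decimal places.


original_size = n_symbols * orig_bits = 1931 * 16 = 30896 bits
compressed_size = n_symbols * avg_code_len = 1931 * 6.94 = 13401.14 bits
ratio = original_size / compressed_size = 30896 / 13401.14 = 2.3055

Compression ratio = 2.3055


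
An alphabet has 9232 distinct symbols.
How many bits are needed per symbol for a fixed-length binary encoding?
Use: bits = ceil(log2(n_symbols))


log2(9232) = 13.1724
Bracket: 2^13 = 8192 < 9232 <= 2^14 = 16384
So ceil(log2(9232)) = 14

bits = ceil(log2(9232)) = ceil(13.1724) = 14 bits


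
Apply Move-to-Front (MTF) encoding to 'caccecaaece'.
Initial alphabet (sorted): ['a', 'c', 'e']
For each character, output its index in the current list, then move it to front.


MTF encoding:
'c': index 1 in ['a', 'c', 'e'] -> ['c', 'a', 'e']
'a': index 1 in ['c', 'a', 'e'] -> ['a', 'c', 'e']
'c': index 1 in ['a', 'c', 'e'] -> ['c', 'a', 'e']
'c': index 0 in ['c', 'a', 'e'] -> ['c', 'a', 'e']
'e': index 2 in ['c', 'a', 'e'] -> ['e', 'c', 'a']
'c': index 1 in ['e', 'c', 'a'] -> ['c', 'e', 'a']
'a': index 2 in ['c', 'e', 'a'] -> ['a', 'c', 'e']
'a': index 0 in ['a', 'c', 'e'] -> ['a', 'c', 'e']
'e': index 2 in ['a', 'c', 'e'] -> ['e', 'a', 'c']
'c': index 2 in ['e', 'a', 'c'] -> ['c', 'e', 'a']
'e': index 1 in ['c', 'e', 'a'] -> ['e', 'c', 'a']


Output: [1, 1, 1, 0, 2, 1, 2, 0, 2, 2, 1]
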